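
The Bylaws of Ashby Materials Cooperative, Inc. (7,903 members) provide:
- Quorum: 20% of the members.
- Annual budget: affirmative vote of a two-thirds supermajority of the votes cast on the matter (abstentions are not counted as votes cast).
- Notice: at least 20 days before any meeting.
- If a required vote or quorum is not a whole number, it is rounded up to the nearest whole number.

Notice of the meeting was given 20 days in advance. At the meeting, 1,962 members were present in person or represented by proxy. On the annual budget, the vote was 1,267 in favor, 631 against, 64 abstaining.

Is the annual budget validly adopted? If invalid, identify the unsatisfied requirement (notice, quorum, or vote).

Notice: 20 days given; 20 required. Satisfied.
Quorum: 20% of 7,903 = 1,580.60, rounded up to 1,581; 1,962 present. Satisfied.
Vote: requires two-thirds of the votes cast (1,962 − 64 abstaining = 1,898); 2/3 of 1898 = 1265.33, rounded up to 1266, so 1,266 needed; 1,267 in favor. Satisfied.

Valid — all requirements satisfied.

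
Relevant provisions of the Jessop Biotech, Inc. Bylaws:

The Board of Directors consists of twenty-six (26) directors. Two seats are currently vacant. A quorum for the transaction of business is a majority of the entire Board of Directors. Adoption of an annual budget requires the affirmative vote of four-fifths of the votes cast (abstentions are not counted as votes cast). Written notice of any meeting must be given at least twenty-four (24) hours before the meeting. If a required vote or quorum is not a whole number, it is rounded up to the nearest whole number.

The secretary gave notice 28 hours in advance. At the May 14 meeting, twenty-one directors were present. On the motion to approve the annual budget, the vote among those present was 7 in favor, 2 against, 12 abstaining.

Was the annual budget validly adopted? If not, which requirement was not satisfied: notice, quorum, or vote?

Invalid — vote requirement not satisfied.

Notice: 28 hours given; 24 required (28 ≥ 24). Satisfied.
Quorum: 21 present; quorum is 14. Satisfied.
Vote: the annual budget requires four-fifths of the votes cast (21 present − 12 abstaining = 9). 4/5 of 9 = 7.20, rounded up to 8, so 8 affirmative votes are needed; 7 voted in favor. Not satisfied.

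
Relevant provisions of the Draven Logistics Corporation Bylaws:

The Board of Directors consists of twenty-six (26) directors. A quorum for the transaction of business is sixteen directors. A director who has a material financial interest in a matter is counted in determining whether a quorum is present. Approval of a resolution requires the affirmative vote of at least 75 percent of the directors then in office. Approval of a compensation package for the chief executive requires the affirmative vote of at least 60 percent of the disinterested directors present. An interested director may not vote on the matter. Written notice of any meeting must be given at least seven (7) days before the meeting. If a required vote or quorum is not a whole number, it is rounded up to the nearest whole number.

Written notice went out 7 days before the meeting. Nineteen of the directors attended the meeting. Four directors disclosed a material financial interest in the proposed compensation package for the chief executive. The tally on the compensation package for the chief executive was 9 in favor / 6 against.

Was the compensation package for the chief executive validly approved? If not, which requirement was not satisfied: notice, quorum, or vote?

Valid — all requirements satisfied.

Notice: 7 days given; 7 required (7 ≥ 7). Satisfied.
Quorum: 19 present (interested directors count toward quorum); quorum is 16. Satisfied.
Vote: the compensation package for the chief executive requires three-fifths of the disinterested directors present (19 − 4 = 15). 3/5 of 15 = 9, so 9 affirmative votes are needed; 9 voted in favor. Satisfied.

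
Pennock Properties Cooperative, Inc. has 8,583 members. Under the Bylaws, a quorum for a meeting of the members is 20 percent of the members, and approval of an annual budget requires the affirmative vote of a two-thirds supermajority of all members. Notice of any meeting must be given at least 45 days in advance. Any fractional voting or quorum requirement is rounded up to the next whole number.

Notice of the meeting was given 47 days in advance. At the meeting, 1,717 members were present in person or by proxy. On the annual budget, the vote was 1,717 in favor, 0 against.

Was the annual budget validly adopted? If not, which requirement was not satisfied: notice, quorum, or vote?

Invalid — vote requirement not satisfied.

Notice: 47 days given; 45 required. Satisfied.
Quorum: 20% of 8,583 = 1,716.60, rounded up to 1,717; 1,717 present. Satisfied.
Vote: requires two-thirds of all members (8,583); 2/3 of 8583 = 5722, so 5,722 needed; 1,717 in favor. Not satisfied.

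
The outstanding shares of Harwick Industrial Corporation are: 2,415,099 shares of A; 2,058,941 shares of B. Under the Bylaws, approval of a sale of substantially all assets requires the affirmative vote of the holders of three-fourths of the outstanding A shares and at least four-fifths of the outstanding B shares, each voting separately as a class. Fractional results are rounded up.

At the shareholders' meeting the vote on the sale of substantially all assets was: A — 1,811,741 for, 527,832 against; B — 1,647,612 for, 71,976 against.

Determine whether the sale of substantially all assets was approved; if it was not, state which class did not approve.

Approved — every class gave the required vote.

A: 3/4 of 2415099 = 1811324.25, rounded up to 1811325; 1,811,325 required, 1,811,741 in favor — approved.
B: 4/5 of 2058941 = 1647152.80, rounded up to 1647153; 1,647,153 required, 1,647,612 in favor — approved.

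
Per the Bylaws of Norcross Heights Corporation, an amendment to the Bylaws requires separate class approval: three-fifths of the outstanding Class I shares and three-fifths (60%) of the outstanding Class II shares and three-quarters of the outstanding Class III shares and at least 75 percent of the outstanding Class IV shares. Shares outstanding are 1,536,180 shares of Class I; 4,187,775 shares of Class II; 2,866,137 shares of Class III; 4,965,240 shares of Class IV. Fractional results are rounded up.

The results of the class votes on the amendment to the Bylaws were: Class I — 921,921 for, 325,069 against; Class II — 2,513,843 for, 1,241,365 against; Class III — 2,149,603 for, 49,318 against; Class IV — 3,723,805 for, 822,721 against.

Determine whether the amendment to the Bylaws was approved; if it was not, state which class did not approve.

Not approved — the Class IV shares did not give the required vote.

Class I: 3/5 of 1536180 = 921708; 921,708 required, 921,921 in favor — approved.
Class II: 3/5 of 4187775 = 2512665; 2,512,665 required, 2,513,843 in favor — approved.
Class III: 3/4 of 2866137 = 2149602.75, rounded up to 2149603; 2,149,603 required, 2,149,603 in favor — approved.
Class IV: 3/4 of 4965240 = 3723930; 3,723,930 required, 3,723,805 in favor — not approved.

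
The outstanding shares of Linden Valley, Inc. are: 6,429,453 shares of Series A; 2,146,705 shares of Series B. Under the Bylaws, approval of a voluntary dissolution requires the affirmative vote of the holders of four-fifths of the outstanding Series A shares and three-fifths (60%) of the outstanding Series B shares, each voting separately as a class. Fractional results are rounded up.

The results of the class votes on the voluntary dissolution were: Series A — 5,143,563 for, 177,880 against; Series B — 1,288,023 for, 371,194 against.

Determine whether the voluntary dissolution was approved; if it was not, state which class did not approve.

Series A: 4/5 of 6429453 = 5143562.40, rounded up to 5143563; 5,143,563 required, 5,143,563 in favor — approved.
Series B: 3/5 of 2146705 = 1288023; 1,288,023 required, 1,288,023 in favor — approved.

Approved — every class gave the required vote.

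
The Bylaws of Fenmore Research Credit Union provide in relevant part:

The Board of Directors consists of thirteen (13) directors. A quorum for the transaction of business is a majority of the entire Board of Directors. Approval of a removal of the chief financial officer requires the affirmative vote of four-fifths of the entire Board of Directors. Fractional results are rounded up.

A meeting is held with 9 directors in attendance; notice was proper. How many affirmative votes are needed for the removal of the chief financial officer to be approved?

11

The removal of the chief financial officer requires four-fifths of the entire Board of Directors (13).
4/5 of 13 = 10.40, rounded up to 11.
(Only 9 can vote, so the removal of the chief financial officer cannot pass at this meeting, but the required vote is still 11.)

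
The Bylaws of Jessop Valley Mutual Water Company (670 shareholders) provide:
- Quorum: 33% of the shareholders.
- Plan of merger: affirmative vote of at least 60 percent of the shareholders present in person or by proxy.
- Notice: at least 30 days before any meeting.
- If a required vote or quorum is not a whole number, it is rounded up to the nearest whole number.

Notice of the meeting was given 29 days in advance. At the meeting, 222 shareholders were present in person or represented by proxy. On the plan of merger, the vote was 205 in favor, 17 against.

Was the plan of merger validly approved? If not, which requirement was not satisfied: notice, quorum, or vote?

Notice: 29 days given; 30 required. Not satisfied.
Quorum: 33% of 670 = 221.10, rounded up to 222; 222 present. Satisfied.
Vote: requires three-fifths of those present (222); 3/5 of 222 = 133.20, rounded up to 134, so 134 needed; 205 in favor. Satisfied.

Invalid — notice requirement not satisfied.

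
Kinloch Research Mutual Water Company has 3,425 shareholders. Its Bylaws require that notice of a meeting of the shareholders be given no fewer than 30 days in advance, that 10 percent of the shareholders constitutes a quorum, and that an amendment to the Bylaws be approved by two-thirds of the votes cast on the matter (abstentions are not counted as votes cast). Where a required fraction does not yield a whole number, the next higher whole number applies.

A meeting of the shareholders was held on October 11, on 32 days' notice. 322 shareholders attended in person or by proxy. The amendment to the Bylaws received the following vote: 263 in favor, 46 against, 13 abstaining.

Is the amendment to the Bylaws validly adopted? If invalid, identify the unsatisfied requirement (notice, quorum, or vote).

Invalid — quorum requirement not satisfied.

Notice: 32 days given; 30 required. Satisfied.
Quorum: 10% of 3,425 = 342.50, rounded up to 343; 322 present. Not satisfied.
Vote: requires two-thirds of the votes cast (322 − 13 abstaining = 309); 2/3 of 309 = 206, so 206 needed; 263 in favor. Satisfied.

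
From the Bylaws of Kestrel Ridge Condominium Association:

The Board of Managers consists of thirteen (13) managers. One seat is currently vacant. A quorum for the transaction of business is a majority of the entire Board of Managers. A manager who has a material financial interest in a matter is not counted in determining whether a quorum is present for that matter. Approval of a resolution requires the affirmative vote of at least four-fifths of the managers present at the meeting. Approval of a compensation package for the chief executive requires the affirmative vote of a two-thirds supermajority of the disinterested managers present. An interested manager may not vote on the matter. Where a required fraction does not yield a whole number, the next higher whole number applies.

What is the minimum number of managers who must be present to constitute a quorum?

7

A majority of 13 is 7.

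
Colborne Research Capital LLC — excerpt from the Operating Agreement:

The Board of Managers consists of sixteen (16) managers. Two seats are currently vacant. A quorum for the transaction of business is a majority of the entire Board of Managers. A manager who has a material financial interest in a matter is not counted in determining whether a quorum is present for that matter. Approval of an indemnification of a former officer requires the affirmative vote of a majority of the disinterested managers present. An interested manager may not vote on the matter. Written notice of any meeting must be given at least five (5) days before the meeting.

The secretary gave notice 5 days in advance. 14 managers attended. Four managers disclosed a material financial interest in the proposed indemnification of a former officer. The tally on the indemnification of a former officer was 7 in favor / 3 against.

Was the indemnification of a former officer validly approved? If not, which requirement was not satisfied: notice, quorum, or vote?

Valid — all requirements satisfied.

Notice: 5 days given; 5 required (5 ≥ 5). Satisfied.
Quorum: 14 present, but the 4 interested managers do not count, leaving 10. Quorum is 9. Satisfied.
Vote: the indemnification of a former officer requires a majority of the disinterested managers present (14 − 4 = 10). A majority of 10 is 6, so 6 affirmative votes are needed; 7 voted in favor. Satisfied.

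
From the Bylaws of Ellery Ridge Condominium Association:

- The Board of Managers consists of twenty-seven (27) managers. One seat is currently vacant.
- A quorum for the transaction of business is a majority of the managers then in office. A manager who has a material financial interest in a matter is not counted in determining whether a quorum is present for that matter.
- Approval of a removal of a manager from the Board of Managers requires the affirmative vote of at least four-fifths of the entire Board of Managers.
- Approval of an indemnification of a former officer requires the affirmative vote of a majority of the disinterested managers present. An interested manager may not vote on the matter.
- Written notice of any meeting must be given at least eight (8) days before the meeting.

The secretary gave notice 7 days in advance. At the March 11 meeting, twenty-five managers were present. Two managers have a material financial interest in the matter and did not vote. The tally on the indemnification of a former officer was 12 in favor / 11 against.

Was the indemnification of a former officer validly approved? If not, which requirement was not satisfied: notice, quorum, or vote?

Notice: 7 days given; 8 required (7 < 8). Not satisfied.
Quorum: 25 present, but the 2 interested managers do not count, leaving 23. Quorum is 14. Satisfied.
Vote: the indemnification of a former officer requires a majority of the disinterested managers present (25 − 2 = 23). A majority of 23 is 12, so 12 affirmative votes are needed; 12 voted in favor. Satisfied.

Invalid — notice requirement not satisfied.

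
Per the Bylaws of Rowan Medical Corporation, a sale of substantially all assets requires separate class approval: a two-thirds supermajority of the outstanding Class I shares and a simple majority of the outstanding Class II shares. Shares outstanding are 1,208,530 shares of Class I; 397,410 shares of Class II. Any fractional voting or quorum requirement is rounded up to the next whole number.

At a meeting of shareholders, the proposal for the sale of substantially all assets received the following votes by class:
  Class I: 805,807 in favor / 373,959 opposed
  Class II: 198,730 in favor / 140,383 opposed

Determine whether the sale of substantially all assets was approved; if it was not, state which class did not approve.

Class I: 2/3 of 1208530 = 805686.67, rounded up to 805687; 805,687 required, 805,807 in favor — approved.
Class II: a majority of 397410 is 198706; 198,706 required, 198,730 in favor — approved.

Approved — every class gave the required vote.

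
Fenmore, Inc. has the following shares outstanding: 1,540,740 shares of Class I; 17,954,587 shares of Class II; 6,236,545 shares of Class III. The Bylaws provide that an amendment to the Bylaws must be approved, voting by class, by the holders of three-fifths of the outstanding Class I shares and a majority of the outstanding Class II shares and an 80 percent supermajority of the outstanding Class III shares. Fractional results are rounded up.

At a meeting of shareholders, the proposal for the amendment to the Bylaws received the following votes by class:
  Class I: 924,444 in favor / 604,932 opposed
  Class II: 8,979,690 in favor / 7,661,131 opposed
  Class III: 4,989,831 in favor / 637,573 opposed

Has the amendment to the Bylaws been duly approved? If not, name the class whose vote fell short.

Approved — every class gave the required vote.

Class I: 3/5 of 1540740 = 924444; 924,444 required, 924,444 in favor — approved.
Class II: a majority of 17954587 is 8977294; 8,977,294 required, 8,979,690 in favor — approved.
Class III: 4/5 of 6236545 = 4989236; 4,989,236 required, 4,989,831 in favor — approved.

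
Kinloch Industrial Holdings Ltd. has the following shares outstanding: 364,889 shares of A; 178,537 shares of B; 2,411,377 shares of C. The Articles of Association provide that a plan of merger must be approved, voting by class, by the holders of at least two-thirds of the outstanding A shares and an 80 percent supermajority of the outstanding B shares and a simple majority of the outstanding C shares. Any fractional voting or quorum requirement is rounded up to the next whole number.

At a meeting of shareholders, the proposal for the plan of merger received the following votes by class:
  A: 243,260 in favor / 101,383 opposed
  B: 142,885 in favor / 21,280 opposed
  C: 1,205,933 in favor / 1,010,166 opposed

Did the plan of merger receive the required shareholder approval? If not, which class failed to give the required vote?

Approved — every class gave the required vote.

A: 2/3 of 364889 = 243259.33, rounded up to 243260; 243,260 required, 243,260 in favor — approved.
B: 4/5 of 178537 = 142829.60, rounded up to 142830; 142,830 required, 142,885 in favor — approved.
C: a majority of 2411377 is 1205689; 1,205,689 required, 1,205,933 in favor — approved.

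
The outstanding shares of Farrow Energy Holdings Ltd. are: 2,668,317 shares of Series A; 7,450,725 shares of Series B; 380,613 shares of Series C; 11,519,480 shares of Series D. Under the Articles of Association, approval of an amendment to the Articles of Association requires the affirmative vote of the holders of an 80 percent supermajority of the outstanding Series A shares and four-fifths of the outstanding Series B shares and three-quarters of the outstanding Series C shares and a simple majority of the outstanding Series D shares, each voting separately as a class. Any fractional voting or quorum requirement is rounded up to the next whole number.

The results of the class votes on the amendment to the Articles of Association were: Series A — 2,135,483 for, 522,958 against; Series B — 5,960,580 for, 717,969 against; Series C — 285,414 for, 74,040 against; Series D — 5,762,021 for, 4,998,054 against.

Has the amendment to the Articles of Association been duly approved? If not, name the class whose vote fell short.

Series A: 4/5 of 2668317 = 2134653.60, rounded up to 2134654; 2,134,654 required, 2,135,483 in favor — approved.
Series B: 4/5 of 7450725 = 5960580; 5,960,580 required, 5,960,580 in favor — approved.
Series C: 3/4 of 380613 = 285459.75, rounded up to 285460; 285,460 required, 285,414 in favor — not approved.
Series D: a majority of 11519480 is 5759741; 5,759,741 required, 5,762,021 in favor — approved.

Not approved — the Series C shares did not give the required vote.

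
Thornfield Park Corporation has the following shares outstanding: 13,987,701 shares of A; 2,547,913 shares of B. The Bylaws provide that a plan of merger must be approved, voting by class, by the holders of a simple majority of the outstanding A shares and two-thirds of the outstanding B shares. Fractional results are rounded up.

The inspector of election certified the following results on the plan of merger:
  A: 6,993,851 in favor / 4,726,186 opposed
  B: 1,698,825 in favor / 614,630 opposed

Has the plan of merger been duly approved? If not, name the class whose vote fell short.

Approved — every class gave the required vote.

A: a majority of 13987701 is 6993851; 6,993,851 required, 6,993,851 in favor — approved.
B: 2/3 of 2547913 = 1698608.67, rounded up to 1698609; 1,698,609 required, 1,698,825 in favor — approved.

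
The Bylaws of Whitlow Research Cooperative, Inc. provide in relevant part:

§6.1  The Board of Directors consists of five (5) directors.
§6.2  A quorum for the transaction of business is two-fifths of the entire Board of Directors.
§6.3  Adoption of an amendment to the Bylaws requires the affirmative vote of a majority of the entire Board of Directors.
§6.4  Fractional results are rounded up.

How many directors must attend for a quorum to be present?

2/5 of 5 = 2.

2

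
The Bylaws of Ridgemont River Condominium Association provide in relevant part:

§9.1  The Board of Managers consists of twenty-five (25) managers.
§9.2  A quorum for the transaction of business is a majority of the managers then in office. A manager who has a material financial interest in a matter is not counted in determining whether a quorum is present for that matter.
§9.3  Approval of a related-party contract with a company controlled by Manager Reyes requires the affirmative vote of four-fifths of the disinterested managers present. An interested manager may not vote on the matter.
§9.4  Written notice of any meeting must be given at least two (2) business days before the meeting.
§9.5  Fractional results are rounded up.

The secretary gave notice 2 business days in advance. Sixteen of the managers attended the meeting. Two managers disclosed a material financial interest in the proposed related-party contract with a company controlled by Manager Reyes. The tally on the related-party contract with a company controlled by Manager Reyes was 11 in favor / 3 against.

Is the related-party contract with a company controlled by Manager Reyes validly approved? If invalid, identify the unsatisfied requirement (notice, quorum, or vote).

Notice: 2 business days given; 2 required (2 ≥ 2). Satisfied.
Quorum: 16 present, but the 2 interested managers do not count, leaving 14. Quorum is 13. Satisfied.
Vote: the related-party contract with a company controlled by Manager Reyes requires four-fifths of the disinterested managers present (16 − 2 = 14). 4/5 of 14 = 11.20, rounded up to 12, so 12 affirmative votes are needed; 11 voted in favor. Not satisfied.

Invalid — vote requirement not satisfied.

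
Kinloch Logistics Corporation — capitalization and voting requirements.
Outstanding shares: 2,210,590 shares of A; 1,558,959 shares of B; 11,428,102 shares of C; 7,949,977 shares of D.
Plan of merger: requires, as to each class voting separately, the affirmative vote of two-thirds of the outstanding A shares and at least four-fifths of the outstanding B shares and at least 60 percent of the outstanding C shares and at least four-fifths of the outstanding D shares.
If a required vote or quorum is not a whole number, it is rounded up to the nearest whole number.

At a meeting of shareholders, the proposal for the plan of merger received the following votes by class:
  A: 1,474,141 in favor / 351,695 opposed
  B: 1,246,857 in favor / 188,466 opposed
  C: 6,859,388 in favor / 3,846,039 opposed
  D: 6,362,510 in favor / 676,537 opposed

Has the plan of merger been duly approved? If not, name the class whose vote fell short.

Not approved — the B shares did not give the required vote.

A: 2/3 of 2210590 = 1473726.67, rounded up to 1473727; 1,473,727 required, 1,474,141 in favor — approved.
B: 4/5 of 1558959 = 1247167.20, rounded up to 1247168; 1,247,168 required, 1,246,857 in favor — not approved.
C: 3/5 of 11428102 = 6856861.20, rounded up to 6856862; 6,856,862 required, 6,859,388 in favor — approved.
D: 4/5 of 7949977 = 6359981.60, rounded up to 6359982; 6,359,982 required, 6,362,510 in favor — approved.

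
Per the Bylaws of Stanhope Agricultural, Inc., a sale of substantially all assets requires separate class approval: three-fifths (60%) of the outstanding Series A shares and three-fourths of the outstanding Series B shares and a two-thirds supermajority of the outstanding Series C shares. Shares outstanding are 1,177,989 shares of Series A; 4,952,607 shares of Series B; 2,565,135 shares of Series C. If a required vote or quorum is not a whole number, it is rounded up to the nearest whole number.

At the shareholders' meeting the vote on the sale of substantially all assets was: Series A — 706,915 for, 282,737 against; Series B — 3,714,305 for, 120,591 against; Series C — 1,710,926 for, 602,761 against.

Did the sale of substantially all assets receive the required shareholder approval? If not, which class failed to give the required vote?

Not approved — the Series B shares did not give the required vote.

Series A: 3/5 of 1177989 = 706793.40, rounded up to 706794; 706,794 required, 706,915 in favor — approved.
Series B: 3/4 of 4952607 = 3714455.25, rounded up to 3714456; 3,714,456 required, 3,714,305 in favor — not approved.
Series C: 2/3 of 2565135 = 1710090; 1,710,090 required, 1,710,926 in favor — approved.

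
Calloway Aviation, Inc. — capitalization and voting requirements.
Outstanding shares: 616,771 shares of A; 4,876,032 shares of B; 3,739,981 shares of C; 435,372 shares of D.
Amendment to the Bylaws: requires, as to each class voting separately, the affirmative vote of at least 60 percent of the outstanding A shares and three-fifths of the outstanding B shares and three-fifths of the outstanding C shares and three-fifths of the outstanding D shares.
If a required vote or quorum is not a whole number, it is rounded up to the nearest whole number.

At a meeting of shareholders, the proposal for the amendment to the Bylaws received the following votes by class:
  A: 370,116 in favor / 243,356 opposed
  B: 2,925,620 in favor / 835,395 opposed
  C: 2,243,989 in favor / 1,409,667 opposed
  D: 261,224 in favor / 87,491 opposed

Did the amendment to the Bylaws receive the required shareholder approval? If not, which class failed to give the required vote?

A: 3/5 of 616771 = 370062.60, rounded up to 370063; 370,063 required, 370,116 in favor — approved.
B: 3/5 of 4876032 = 2925619.20, rounded up to 2925620; 2,925,620 required, 2,925,620 in favor — approved.
C: 3/5 of 3739981 = 2243988.60, rounded up to 2243989; 2,243,989 required, 2,243,989 in favor — approved.
D: 3/5 of 435372 = 261223.20, rounded up to 261224; 261,224 required, 261,224 in favor — approved.

Approved — every class gave the required vote.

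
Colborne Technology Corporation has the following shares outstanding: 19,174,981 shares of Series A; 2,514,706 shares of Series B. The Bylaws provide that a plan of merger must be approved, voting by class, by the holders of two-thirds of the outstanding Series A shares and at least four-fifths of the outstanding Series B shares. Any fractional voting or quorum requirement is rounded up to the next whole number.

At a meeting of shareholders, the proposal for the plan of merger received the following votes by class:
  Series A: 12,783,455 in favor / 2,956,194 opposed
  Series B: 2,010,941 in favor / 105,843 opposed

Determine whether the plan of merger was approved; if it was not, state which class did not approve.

Not approved — the Series B shares did not give the required vote.

Series A: 2/3 of 19174981 = 12783320.67, rounded up to 12783321; 12,783,321 required, 12,783,455 in favor — approved.
Series B: 4/5 of 2514706 = 2011764.80, rounded up to 2011765; 2,011,765 required, 2,010,941 in favor — not approved.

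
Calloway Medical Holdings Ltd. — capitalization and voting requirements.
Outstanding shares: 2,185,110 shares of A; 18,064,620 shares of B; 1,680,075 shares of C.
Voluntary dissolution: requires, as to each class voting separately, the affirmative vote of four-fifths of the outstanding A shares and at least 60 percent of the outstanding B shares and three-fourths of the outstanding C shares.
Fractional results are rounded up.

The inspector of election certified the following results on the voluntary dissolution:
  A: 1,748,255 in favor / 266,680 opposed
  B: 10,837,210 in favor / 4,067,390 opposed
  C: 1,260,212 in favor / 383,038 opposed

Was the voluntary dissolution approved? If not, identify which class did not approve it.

A: 4/5 of 2185110 = 1748088; 1,748,088 required, 1,748,255 in favor — approved.
B: 3/5 of 18064620 = 10838772; 10,838,772 required, 10,837,210 in favor — not approved.
C: 3/4 of 1680075 = 1260056.25, rounded up to 1260057; 1,260,057 required, 1,260,212 in favor — approved.

Not approved — the B shares did not give the required vote.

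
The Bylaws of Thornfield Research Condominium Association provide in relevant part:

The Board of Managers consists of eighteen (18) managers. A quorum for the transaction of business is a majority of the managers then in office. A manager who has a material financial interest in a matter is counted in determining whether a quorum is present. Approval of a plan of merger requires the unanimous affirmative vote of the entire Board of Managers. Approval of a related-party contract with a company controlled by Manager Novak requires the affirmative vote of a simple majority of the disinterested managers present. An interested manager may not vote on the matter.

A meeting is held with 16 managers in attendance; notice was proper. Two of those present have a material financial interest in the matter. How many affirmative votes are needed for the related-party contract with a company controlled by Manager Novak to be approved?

The related-party contract with a company controlled by Manager Novak requires a majority of the disinterested managers present (16 − 2 = 14).
A majority of 14 is 8.

8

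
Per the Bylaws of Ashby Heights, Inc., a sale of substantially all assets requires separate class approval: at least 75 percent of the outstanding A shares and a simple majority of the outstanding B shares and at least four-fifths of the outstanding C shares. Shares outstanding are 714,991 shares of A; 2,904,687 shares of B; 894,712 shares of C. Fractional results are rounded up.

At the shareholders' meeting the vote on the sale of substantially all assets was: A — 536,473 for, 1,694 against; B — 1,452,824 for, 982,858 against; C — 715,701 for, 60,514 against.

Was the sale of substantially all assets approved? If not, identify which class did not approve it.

Not approved — the C shares did not give the required vote.

A: 3/4 of 714991 = 536243.25, rounded up to 536244; 536,244 required, 536,473 in favor — approved.
B: a majority of 2904687 is 1452344; 1,452,344 required, 1,452,824 in favor — approved.
C: 4/5 of 894712 = 715769.60, rounded up to 715770; 715,770 required, 715,701 in favor — not approved.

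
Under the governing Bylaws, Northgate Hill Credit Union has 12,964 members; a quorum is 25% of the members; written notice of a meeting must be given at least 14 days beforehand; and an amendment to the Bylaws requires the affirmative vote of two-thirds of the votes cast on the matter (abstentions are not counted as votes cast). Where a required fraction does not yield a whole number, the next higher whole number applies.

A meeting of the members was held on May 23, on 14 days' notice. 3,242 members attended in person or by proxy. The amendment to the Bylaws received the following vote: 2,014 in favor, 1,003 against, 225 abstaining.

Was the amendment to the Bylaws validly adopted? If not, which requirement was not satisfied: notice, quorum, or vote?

Valid — all requirements satisfied.

Notice: 14 days given; 14 required. Satisfied.
Quorum: 25% of 12,964 = 3,241; 3,242 present. Satisfied.
Vote: requires two-thirds of the votes cast (3,242 − 225 abstaining = 3,017); 2/3 of 3017 = 2011.33, rounded up to 2012, so 2,012 needed; 2,014 in favor. Satisfied.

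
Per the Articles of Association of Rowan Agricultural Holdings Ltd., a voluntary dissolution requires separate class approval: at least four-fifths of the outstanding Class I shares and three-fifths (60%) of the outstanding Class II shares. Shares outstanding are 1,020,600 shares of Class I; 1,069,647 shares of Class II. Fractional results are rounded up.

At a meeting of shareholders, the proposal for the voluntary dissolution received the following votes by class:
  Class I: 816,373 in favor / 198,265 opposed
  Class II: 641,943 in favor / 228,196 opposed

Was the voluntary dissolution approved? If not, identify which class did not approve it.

Not approved — the Class I shares did not give the required vote.

Class I: 4/5 of 1020600 = 816480; 816,480 required, 816,373 in favor — not approved.
Class II: 3/5 of 1069647 = 641788.20, rounded up to 641789; 641,789 required, 641,943 in favor — approved.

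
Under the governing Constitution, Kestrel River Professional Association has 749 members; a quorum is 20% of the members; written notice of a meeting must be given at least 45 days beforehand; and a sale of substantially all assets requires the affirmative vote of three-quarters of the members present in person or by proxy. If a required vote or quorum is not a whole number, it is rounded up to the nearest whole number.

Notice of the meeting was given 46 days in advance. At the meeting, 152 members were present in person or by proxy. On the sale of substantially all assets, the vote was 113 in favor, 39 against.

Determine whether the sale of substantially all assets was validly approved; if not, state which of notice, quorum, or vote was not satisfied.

Notice: 46 days given; 45 required. Satisfied.
Quorum: 20% of 749 = 149.80, rounded up to 150; 152 present. Satisfied.
Vote: requires three-fourths of those present (152); 3/4 of 152 = 114, so 114 needed; 113 in favor. Not satisfied.

Invalid — vote requirement not satisfied.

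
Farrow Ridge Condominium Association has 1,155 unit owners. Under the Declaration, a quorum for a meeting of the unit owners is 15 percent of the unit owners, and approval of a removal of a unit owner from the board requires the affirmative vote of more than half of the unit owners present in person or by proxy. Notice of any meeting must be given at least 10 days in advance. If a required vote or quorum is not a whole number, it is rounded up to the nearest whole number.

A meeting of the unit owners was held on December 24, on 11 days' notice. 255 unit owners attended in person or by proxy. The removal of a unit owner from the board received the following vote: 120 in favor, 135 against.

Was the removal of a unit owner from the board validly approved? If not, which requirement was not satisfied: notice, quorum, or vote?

Notice: 11 days given; 10 required. Satisfied.
Quorum: 15% of 1,155 = 173.25, rounded up to 174; 255 present. Satisfied.
Vote: requires a majority of those present (255); a majority of 255 is 128, so 128 needed; 120 in favor. Not satisfied.

Invalid — vote requirement not satisfied.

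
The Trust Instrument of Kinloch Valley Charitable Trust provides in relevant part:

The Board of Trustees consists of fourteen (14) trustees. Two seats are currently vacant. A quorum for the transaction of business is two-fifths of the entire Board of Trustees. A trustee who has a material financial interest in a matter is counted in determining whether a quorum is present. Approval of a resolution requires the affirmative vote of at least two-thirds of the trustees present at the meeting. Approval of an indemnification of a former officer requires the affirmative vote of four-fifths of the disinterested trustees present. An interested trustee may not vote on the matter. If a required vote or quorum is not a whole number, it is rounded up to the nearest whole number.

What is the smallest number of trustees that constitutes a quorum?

2/5 of 14 = 5.60, rounded up to 6.

6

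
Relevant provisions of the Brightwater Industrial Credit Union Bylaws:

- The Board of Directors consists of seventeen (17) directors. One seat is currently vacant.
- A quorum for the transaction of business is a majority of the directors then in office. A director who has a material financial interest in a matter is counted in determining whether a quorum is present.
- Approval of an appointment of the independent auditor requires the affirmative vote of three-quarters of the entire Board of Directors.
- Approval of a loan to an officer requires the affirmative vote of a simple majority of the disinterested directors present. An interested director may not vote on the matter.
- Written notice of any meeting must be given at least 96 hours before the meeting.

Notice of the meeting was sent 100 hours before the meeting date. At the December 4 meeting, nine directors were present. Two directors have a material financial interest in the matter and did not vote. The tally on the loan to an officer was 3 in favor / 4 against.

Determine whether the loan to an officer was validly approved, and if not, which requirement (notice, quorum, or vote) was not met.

Notice: 100 hours given; 96 required (100 ≥ 96). Satisfied.
Quorum: 9 present (interested directors count toward quorum); quorum is 9. Satisfied.
Vote: the loan to an officer requires a majority of the disinterested directors present (9 − 2 = 7). A majority of 7 is 4, so 4 affirmative votes are needed; 3 voted in favor. Not satisfied.

Invalid — vote requirement not satisfied.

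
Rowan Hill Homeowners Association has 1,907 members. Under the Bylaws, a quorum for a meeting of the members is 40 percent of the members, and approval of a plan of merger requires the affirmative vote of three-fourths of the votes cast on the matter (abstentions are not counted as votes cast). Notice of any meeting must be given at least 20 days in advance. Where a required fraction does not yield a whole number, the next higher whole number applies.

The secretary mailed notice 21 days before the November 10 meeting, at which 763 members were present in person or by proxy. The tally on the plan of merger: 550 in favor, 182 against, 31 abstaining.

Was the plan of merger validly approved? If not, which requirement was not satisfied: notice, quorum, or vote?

Notice: 21 days given; 20 required. Satisfied.
Quorum: 40% of 1,907 = 762.80, rounded up to 763; 763 present. Satisfied.
Vote: requires three-fourths of the votes cast (763 − 31 abstaining = 732); 3/4 of 732 = 549, so 549 needed; 550 in favor. Satisfied.

Valid — all requirements satisfied.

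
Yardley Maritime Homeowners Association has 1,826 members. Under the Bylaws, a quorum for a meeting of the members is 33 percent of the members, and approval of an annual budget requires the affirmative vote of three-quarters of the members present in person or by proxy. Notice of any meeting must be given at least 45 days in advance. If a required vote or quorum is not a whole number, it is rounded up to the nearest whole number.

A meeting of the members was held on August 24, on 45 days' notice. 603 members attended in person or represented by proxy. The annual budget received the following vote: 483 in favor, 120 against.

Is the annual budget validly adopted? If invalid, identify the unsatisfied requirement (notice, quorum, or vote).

Notice: 45 days given; 45 required. Satisfied.
Quorum: 33% of 1,826 = 602.58, rounded up to 603; 603 present. Satisfied.
Vote: requires three-fourths of those present (603); 3/4 of 603 = 452.25, rounded up to 453, so 453 needed; 483 in favor. Satisfied.

Valid — all requirements satisfied.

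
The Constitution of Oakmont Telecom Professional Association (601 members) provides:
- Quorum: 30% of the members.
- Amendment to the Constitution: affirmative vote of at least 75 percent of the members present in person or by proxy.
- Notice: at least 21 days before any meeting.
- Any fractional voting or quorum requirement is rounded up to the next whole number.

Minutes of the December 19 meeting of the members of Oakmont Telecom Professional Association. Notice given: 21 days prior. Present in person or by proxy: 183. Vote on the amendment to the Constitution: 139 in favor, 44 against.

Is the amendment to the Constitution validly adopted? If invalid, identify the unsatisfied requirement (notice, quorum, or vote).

Valid — all requirements satisfied.

Notice: 21 days given; 21 required. Satisfied.
Quorum: 30% of 601 = 180.30, rounded up to 181; 183 present. Satisfied.
Vote: requires three-fourths of those present (183); 3/4 of 183 = 137.25, rounded up to 138, so 138 needed; 139 in favor. Satisfied.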